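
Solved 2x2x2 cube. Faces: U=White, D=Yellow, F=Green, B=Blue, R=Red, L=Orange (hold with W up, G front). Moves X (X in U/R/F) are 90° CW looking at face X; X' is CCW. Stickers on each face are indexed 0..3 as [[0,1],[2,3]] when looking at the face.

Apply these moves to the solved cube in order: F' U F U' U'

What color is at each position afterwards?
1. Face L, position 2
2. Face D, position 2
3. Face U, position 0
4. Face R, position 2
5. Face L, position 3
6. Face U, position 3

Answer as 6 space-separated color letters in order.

Answer: O Y G W O R

Derivation:
After move 1 (F'): F=GGGG U=WWRR R=YRYR D=OOYY L=OWOW
After move 2 (U): U=RWRW F=YRGG R=BBYR B=OWBB L=GGOW
After move 3 (F): F=GYGR U=RWWG R=RBWR D=YBYY L=GOOO
After move 4 (U'): U=WGRW F=GOGR R=GYWR B=RBBB L=OWOO
After move 5 (U'): U=GWWR F=OWGR R=GOWR B=GYBB L=RBOO
Query 1: L[2] = O
Query 2: D[2] = Y
Query 3: U[0] = G
Query 4: R[2] = W
Query 5: L[3] = O
Query 6: U[3] = R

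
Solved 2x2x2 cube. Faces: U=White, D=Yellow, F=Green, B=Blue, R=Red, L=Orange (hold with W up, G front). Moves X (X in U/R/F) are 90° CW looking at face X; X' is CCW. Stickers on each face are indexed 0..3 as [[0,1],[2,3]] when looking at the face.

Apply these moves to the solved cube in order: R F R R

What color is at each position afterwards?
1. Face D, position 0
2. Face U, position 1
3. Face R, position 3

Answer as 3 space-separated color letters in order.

After move 1 (R): R=RRRR U=WGWG F=GYGY D=YBYB B=WBWB
After move 2 (F): F=GGYY U=WGOO R=WRGR D=RRYB L=OYOB
After move 3 (R): R=GWRR U=WGOY F=GRYB D=RWYW B=OBGB
After move 4 (R): R=RGRW U=WROB F=GWYW D=RGYO B=YBGB
Query 1: D[0] = R
Query 2: U[1] = R
Query 3: R[3] = W

Answer: R R W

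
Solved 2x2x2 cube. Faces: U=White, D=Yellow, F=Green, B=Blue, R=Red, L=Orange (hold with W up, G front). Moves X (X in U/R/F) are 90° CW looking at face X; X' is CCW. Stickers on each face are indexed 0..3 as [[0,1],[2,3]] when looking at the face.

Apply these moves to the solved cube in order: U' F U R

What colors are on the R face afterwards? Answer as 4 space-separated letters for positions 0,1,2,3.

After move 1 (U'): U=WWWW F=OOGG R=GGRR B=RRBB L=BBOO
After move 2 (F): F=GOGO U=WWOB R=WGWR D=RGYY L=BYOY
After move 3 (U): U=OWBW F=WGGO R=RRWR B=BYBB L=GOOY
After move 4 (R): R=WRRR U=OGBO F=WGGY D=RBYB B=WYWB
Query: R face = WRRR

Answer: W R R R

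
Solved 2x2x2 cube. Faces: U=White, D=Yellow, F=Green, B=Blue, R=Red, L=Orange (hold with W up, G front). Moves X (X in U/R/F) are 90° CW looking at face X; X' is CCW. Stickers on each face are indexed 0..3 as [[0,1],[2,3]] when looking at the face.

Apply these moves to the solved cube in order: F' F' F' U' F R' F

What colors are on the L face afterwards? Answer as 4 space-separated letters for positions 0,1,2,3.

After move 1 (F'): F=GGGG U=WWRR R=YRYR D=OOYY L=OWOW
After move 2 (F'): F=GGGG U=WWYY R=OROR D=WWYY L=OROR
After move 3 (F'): F=GGGG U=WWOO R=WRWR D=RRYY L=OYOY
After move 4 (U'): U=WOWO F=OYGG R=GGWR B=WRBB L=BBOY
After move 5 (F): F=GOGY U=WOYB R=WGOR D=WGYY L=BROR
After move 6 (R'): R=GRWO U=WBYW F=GOGB D=WOYY B=YRGB
After move 7 (F): F=GGBO U=WBRR R=YRWO D=WGYY L=BWOO
Query: L face = BWOO

Answer: B W O O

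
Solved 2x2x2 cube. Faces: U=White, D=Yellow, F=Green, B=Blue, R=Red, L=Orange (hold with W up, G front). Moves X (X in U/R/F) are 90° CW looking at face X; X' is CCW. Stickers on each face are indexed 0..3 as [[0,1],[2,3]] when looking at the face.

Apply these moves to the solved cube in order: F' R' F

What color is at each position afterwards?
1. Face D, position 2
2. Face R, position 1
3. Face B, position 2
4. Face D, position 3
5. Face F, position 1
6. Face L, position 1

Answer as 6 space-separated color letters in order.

Answer: Y R O G G O

Derivation:
After move 1 (F'): F=GGGG U=WWRR R=YRYR D=OOYY L=OWOW
After move 2 (R'): R=RRYY U=WBRB F=GWGR D=OGYG B=YBOB
After move 3 (F): F=GGRW U=WBWW R=RRBY D=YRYG L=OOOG
Query 1: D[2] = Y
Query 2: R[1] = R
Query 3: B[2] = O
Query 4: D[3] = G
Query 5: F[1] = G
Query 6: L[1] = O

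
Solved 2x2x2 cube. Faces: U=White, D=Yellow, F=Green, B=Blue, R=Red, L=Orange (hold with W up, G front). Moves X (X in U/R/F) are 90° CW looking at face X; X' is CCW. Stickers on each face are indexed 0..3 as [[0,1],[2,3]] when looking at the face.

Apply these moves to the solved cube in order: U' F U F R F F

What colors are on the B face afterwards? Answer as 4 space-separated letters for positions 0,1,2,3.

Answer: O Y W B

Derivation:
After move 1 (U'): U=WWWW F=OOGG R=GGRR B=RRBB L=BBOO
After move 2 (F): F=GOGO U=WWOB R=WGWR D=RGYY L=BYOY
After move 3 (U): U=OWBW F=WGGO R=RRWR B=BYBB L=GOOY
After move 4 (F): F=GWOG U=OWYO R=BRWR D=WRYY L=GROG
After move 5 (R): R=WBRR U=OWYG F=GROY D=WBYB B=OYWB
After move 6 (F): F=OGYR U=OWGR R=YBGR D=RWYB L=GWOB
After move 7 (F): F=YORG U=OWBW R=GBRR D=GYYB L=GROW
Query: B face = OYWB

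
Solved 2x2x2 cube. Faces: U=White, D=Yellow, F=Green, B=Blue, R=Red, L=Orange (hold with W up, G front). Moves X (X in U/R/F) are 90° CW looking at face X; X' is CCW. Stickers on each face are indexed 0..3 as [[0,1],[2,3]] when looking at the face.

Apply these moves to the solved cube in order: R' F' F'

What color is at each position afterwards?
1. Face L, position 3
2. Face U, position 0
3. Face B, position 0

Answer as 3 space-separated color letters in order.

Answer: R W Y

Derivation:
After move 1 (R'): R=RRRR U=WBWB F=GWGW D=YGYG B=YBYB
After move 2 (F'): F=WWGG U=WBRR R=GRYR D=OOYG L=OBOW
After move 3 (F'): F=WGWG U=WBGY R=OROR D=BWYG L=OROR
Query 1: L[3] = R
Query 2: U[0] = W
Query 3: B[0] = Y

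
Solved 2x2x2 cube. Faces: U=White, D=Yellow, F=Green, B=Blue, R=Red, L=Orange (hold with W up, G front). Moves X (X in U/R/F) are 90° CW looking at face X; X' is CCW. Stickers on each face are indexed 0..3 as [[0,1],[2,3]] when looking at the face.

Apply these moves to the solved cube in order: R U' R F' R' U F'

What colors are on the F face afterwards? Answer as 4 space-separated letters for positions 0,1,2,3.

Answer: Y R G O

Derivation:
After move 1 (R): R=RRRR U=WGWG F=GYGY D=YBYB B=WBWB
After move 2 (U'): U=GGWW F=OOGY R=GYRR B=RRWB L=WBOO
After move 3 (R): R=RGRY U=GOWY F=OBGB D=YWYR B=WRGB
After move 4 (F'): F=BBOG U=GORR R=WGYY D=BOYR L=WYOW
After move 5 (R'): R=GYWY U=GGRW F=BOOR D=BBYG B=RROB
After move 6 (U): U=RGWG F=GYOR R=RRWY B=WYOB L=BOOW
After move 7 (F'): F=YRGO U=RGRW R=BRBY D=OWYG L=BGOW
Query: F face = YRGO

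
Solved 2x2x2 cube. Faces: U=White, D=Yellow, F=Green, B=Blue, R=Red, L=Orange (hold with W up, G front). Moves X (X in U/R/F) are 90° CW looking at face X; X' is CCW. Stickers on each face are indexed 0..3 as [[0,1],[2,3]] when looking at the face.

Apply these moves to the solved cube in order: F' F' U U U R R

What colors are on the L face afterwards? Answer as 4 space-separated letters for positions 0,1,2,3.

After move 1 (F'): F=GGGG U=WWRR R=YRYR D=OOYY L=OWOW
After move 2 (F'): F=GGGG U=WWYY R=OROR D=WWYY L=OROR
After move 3 (U): U=YWYW F=ORGG R=BBOR B=ORBB L=GGOR
After move 4 (U): U=YYWW F=BBGG R=OROR B=GGBB L=OROR
After move 5 (U): U=WYWY F=ORGG R=GGOR B=ORBB L=BBOR
After move 6 (R): R=OGRG U=WRWG F=OWGY D=WBYO B=YRYB
After move 7 (R): R=ROGG U=WWWY F=OBGO D=WYYY B=GRRB
Query: L face = BBOR

Answer: B B O R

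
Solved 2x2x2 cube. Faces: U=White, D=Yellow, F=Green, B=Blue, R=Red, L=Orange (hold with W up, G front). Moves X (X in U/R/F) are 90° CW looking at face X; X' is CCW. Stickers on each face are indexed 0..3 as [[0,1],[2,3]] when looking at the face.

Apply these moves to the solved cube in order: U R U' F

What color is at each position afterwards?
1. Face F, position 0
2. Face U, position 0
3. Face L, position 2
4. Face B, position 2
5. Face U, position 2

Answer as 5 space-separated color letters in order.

Answer: G R O W O

Derivation:
After move 1 (U): U=WWWW F=RRGG R=BBRR B=OOBB L=GGOO
After move 2 (R): R=RBRB U=WRWG F=RYGY D=YBYO B=WOWB
After move 3 (U'): U=RGWW F=GGGY R=RYRB B=RBWB L=WOOO
After move 4 (F): F=GGYG U=RGOO R=WYWB D=RRYO L=WYOB
Query 1: F[0] = G
Query 2: U[0] = R
Query 3: L[2] = O
Query 4: B[2] = W
Query 5: U[2] = O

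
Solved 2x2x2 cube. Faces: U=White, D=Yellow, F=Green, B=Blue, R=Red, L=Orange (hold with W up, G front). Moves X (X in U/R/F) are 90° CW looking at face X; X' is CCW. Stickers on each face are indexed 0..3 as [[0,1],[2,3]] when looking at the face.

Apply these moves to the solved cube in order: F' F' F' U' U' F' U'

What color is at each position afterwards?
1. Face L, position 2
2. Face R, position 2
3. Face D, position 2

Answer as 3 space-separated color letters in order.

Answer: O R Y

Derivation:
After move 1 (F'): F=GGGG U=WWRR R=YRYR D=OOYY L=OWOW
After move 2 (F'): F=GGGG U=WWYY R=OROR D=WWYY L=OROR
After move 3 (F'): F=GGGG U=WWOO R=WRWR D=RRYY L=OYOY
After move 4 (U'): U=WOWO F=OYGG R=GGWR B=WRBB L=BBOY
After move 5 (U'): U=OOWW F=BBGG R=OYWR B=GGBB L=WROY
After move 6 (F'): F=BGBG U=OOOW R=RYRR D=RYYY L=WWOW
After move 7 (U'): U=OWOO F=WWBG R=BGRR B=RYBB L=GGOW
Query 1: L[2] = O
Query 2: R[2] = R
Query 3: D[2] = Y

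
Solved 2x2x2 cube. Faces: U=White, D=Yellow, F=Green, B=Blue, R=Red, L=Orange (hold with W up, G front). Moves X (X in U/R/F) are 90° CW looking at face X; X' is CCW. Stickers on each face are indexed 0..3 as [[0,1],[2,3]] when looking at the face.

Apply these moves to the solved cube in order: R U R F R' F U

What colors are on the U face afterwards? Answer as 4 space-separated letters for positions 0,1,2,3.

After move 1 (R): R=RRRR U=WGWG F=GYGY D=YBYB B=WBWB
After move 2 (U): U=WWGG F=RRGY R=WBRR B=OOWB L=GYOO
After move 3 (R): R=RWRB U=WRGY F=RBGB D=YWYO B=GOWB
After move 4 (F): F=GRBB U=WROY R=GWYB D=RRYO L=GYOW
After move 5 (R'): R=WBGY U=WWOG F=GRBY D=RRYB B=OORB
After move 6 (F): F=BGYR U=WWWY R=OBGY D=GWYB L=GROR
After move 7 (U): U=WWYW F=OBYR R=OOGY B=GRRB L=BGOR
Query: U face = WWYW

Answer: W W Y W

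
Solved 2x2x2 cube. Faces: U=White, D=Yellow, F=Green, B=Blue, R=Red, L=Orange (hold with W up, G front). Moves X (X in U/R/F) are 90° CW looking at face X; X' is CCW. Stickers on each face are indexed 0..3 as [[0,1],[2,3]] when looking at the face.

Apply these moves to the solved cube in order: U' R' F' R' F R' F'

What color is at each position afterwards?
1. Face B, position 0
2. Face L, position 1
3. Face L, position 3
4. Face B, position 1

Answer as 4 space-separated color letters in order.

Answer: G G W R

Derivation:
After move 1 (U'): U=WWWW F=OOGG R=GGRR B=RRBB L=BBOO
After move 2 (R'): R=GRGR U=WBWR F=OWGW D=YOYG B=YRYB
After move 3 (F'): F=WWOG U=WBGG R=ORYR D=BOYG L=BROW
After move 4 (R'): R=RROY U=WYGY F=WBOG D=BWYG B=GROB
After move 5 (F): F=OWGB U=WYWR R=GRYY D=ORYG L=BBOW
After move 6 (R'): R=RYGY U=WOWG F=OYGR D=OWYB B=GRRB
After move 7 (F'): F=YROG U=WORG R=WYOY D=BWYB L=BGOW
Query 1: B[0] = G
Query 2: L[1] = G
Query 3: L[3] = W
Query 4: B[1] = R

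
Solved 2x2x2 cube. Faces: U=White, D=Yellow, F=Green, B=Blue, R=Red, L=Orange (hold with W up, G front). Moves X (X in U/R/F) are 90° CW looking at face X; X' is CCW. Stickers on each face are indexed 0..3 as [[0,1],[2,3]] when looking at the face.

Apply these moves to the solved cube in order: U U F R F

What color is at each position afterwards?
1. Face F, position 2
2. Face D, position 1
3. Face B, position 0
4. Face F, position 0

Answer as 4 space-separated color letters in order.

Answer: Y W R G

Derivation:
After move 1 (U): U=WWWW F=RRGG R=BBRR B=OOBB L=GGOO
After move 2 (U): U=WWWW F=BBGG R=OORR B=GGBB L=RROO
After move 3 (F): F=GBGB U=WWOR R=WOWR D=ROYY L=RYOY
After move 4 (R): R=WWRO U=WBOB F=GOGY D=RBYG B=RGWB
After move 5 (F): F=GGYO U=WBYY R=OWBO D=RWYG L=RROB
Query 1: F[2] = Y
Query 2: D[1] = W
Query 3: B[0] = R
Query 4: F[0] = G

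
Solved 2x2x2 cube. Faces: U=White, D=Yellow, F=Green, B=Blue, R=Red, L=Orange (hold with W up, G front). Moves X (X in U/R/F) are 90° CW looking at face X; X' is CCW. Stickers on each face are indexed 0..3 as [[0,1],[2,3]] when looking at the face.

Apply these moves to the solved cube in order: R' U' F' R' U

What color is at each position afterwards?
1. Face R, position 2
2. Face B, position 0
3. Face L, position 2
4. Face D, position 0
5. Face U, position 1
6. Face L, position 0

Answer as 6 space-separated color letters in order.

After move 1 (R'): R=RRRR U=WBWB F=GWGW D=YGYG B=YBYB
After move 2 (U'): U=BBWW F=OOGW R=GWRR B=RRYB L=YBOO
After move 3 (F'): F=OWOG U=BBGR R=GWYR D=BOYG L=YWOW
After move 4 (R'): R=WRGY U=BYGR F=OBOR D=BWYG B=GROB
After move 5 (U): U=GBRY F=WROR R=GRGY B=YWOB L=OBOW
Query 1: R[2] = G
Query 2: B[0] = Y
Query 3: L[2] = O
Query 4: D[0] = B
Query 5: U[1] = B
Query 6: L[0] = O

Answer: G Y O B B O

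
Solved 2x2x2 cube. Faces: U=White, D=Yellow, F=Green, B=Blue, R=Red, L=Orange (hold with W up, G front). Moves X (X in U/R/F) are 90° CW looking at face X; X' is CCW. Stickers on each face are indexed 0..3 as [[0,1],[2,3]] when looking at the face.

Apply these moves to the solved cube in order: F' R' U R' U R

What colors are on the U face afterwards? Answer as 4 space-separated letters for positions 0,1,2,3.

Answer: B Y O B

Derivation:
After move 1 (F'): F=GGGG U=WWRR R=YRYR D=OOYY L=OWOW
After move 2 (R'): R=RRYY U=WBRB F=GWGR D=OGYG B=YBOB
After move 3 (U): U=RWBB F=RRGR R=YBYY B=OWOB L=GWOW
After move 4 (R'): R=BYYY U=ROBO F=RWGB D=ORYR B=GWGB
After move 5 (U): U=BROO F=BYGB R=GWYY B=GWGB L=RWOW
After move 6 (R): R=YGYW U=BYOB F=BRGR D=OGYG B=OWRB
Query: U face = BYOB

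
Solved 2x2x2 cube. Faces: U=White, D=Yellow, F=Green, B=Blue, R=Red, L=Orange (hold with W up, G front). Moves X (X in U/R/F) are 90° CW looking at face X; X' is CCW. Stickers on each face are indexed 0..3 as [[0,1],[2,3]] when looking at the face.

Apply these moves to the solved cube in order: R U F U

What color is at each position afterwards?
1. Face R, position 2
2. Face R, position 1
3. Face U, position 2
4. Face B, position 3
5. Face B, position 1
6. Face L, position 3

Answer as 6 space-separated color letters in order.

Answer: G O Y B Y B

Derivation:
After move 1 (R): R=RRRR U=WGWG F=GYGY D=YBYB B=WBWB
After move 2 (U): U=WWGG F=RRGY R=WBRR B=OOWB L=GYOO
After move 3 (F): F=GRYR U=WWOY R=GBGR D=RWYB L=GYOB
After move 4 (U): U=OWYW F=GBYR R=OOGR B=GYWB L=GROB
Query 1: R[2] = G
Query 2: R[1] = O
Query 3: U[2] = Y
Query 4: B[3] = B
Query 5: B[1] = Y
Query 6: L[3] = B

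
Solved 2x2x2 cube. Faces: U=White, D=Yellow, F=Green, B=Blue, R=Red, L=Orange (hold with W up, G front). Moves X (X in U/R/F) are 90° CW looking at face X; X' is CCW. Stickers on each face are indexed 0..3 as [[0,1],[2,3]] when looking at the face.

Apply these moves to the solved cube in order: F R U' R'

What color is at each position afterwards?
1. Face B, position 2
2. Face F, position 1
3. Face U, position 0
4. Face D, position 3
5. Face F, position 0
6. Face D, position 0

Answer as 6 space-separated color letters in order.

After move 1 (F): F=GGGG U=WWOO R=WRWR D=RRYY L=OYOY
After move 2 (R): R=WWRR U=WGOG F=GRGY D=RBYB B=OBWB
After move 3 (U'): U=GGWO F=OYGY R=GRRR B=WWWB L=OBOY
After move 4 (R'): R=RRGR U=GWWW F=OGGO D=RYYY B=BWBB
Query 1: B[2] = B
Query 2: F[1] = G
Query 3: U[0] = G
Query 4: D[3] = Y
Query 5: F[0] = O
Query 6: D[0] = R

Answer: B G G Y O R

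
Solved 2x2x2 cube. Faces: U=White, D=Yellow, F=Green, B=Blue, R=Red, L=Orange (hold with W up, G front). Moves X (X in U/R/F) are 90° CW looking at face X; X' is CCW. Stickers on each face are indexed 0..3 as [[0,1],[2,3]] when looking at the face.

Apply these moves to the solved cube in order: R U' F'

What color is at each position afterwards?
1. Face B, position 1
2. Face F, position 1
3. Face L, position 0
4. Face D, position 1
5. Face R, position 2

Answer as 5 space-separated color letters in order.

After move 1 (R): R=RRRR U=WGWG F=GYGY D=YBYB B=WBWB
After move 2 (U'): U=GGWW F=OOGY R=GYRR B=RRWB L=WBOO
After move 3 (F'): F=OYOG U=GGGR R=BYYR D=BOYB L=WWOW
Query 1: B[1] = R
Query 2: F[1] = Y
Query 3: L[0] = W
Query 4: D[1] = O
Query 5: R[2] = Y

Answer: R Y W O Y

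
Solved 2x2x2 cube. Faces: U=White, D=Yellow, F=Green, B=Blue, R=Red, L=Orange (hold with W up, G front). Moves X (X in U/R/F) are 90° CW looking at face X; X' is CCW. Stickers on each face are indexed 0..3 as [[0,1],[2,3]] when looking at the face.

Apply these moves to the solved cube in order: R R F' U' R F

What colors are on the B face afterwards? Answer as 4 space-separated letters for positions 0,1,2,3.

Answer: R R R B

Derivation:
After move 1 (R): R=RRRR U=WGWG F=GYGY D=YBYB B=WBWB
After move 2 (R): R=RRRR U=WYWY F=GBGB D=YWYW B=GBGB
After move 3 (F'): F=BBGG U=WYRR R=WRYR D=OOYW L=OYOW
After move 4 (U'): U=YRWR F=OYGG R=BBYR B=WRGB L=GBOW
After move 5 (R): R=YBRB U=YYWG F=OOGW D=OGYW B=RRRB
After move 6 (F): F=GOWO U=YYWB R=WBGB D=RYYW L=GOOG
Query: B face = RRRB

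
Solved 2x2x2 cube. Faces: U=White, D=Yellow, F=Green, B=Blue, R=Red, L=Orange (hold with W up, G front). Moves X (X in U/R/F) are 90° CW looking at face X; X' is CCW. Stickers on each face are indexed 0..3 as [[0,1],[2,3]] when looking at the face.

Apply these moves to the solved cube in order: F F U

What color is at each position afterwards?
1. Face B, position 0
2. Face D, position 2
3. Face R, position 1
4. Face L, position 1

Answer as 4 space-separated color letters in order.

Answer: O Y B G

Derivation:
After move 1 (F): F=GGGG U=WWOO R=WRWR D=RRYY L=OYOY
After move 2 (F): F=GGGG U=WWYY R=OROR D=WWYY L=OROR
After move 3 (U): U=YWYW F=ORGG R=BBOR B=ORBB L=GGOR
Query 1: B[0] = O
Query 2: D[2] = Y
Query 3: R[1] = B
Query 4: L[1] = G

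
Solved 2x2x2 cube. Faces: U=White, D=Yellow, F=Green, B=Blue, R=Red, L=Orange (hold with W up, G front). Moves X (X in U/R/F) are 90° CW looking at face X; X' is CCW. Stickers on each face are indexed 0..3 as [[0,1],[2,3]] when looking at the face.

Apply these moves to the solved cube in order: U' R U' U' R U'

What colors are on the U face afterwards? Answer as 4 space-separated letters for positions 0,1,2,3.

Answer: R Y G O

Derivation:
After move 1 (U'): U=WWWW F=OOGG R=GGRR B=RRBB L=BBOO
After move 2 (R): R=RGRG U=WOWG F=OYGY D=YBYR B=WRWB
After move 3 (U'): U=OGWW F=BBGY R=OYRG B=RGWB L=WROO
After move 4 (U'): U=GWOW F=WRGY R=BBRG B=OYWB L=RGOO
After move 5 (R): R=RBGB U=GROY F=WBGR D=YWYO B=WYWB
After move 6 (U'): U=RYGO F=RGGR R=WBGB B=RBWB L=WYOO
Query: U face = RYGO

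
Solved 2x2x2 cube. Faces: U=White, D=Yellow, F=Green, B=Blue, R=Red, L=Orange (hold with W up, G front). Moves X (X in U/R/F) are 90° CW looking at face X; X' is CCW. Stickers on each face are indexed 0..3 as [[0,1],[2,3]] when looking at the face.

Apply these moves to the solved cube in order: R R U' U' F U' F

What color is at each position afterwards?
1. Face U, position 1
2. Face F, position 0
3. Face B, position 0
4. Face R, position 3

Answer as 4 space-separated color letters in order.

Answer: R B Y R

Derivation:
After move 1 (R): R=RRRR U=WGWG F=GYGY D=YBYB B=WBWB
After move 2 (R): R=RRRR U=WYWY F=GBGB D=YWYW B=GBGB
After move 3 (U'): U=YYWW F=OOGB R=GBRR B=RRGB L=GBOO
After move 4 (U'): U=YWYW F=GBGB R=OORR B=GBGB L=RROO
After move 5 (F): F=GGBB U=YWOR R=YOWR D=ROYW L=RYOW
After move 6 (U'): U=WRYO F=RYBB R=GGWR B=YOGB L=GBOW
After move 7 (F): F=BRBY U=WRWB R=YGOR D=WGYW L=GROO
Query 1: U[1] = R
Query 2: F[0] = B
Query 3: B[0] = Y
Query 4: R[3] = R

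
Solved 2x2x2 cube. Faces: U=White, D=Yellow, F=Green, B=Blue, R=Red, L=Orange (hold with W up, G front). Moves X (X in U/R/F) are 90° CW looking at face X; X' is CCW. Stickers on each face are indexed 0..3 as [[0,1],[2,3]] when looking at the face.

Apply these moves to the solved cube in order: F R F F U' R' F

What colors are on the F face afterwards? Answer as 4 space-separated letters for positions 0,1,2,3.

Answer: R O B R

Derivation:
After move 1 (F): F=GGGG U=WWOO R=WRWR D=RRYY L=OYOY
After move 2 (R): R=WWRR U=WGOG F=GRGY D=RBYB B=OBWB
After move 3 (F): F=GGYR U=WGYY R=OWGR D=RWYB L=OROB
After move 4 (F): F=YGRG U=WGBR R=YWYR D=GOYB L=OROW
After move 5 (U'): U=GRWB F=ORRG R=YGYR B=YWWB L=OBOW
After move 6 (R'): R=GRYY U=GWWY F=ORRB D=GRYG B=BWOB
After move 7 (F): F=ROBR U=GWWB R=WRYY D=YGYG L=OGOR
Query: F face = ROBR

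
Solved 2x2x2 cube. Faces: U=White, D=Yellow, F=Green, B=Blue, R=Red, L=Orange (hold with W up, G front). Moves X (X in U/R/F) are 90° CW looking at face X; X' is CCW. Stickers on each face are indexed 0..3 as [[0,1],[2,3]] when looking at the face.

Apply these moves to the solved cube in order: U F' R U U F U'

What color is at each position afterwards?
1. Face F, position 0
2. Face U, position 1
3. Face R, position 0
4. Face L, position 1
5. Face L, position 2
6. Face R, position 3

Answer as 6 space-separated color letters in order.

Answer: Y Y R O O B

Derivation:
After move 1 (U): U=WWWW F=RRGG R=BBRR B=OOBB L=GGOO
After move 2 (F'): F=RGRG U=WWBR R=YBYR D=GOYY L=GWOW
After move 3 (R): R=YYRB U=WGBG F=RORY D=GBYO B=ROWB
After move 4 (U): U=BWGG F=YYRY R=RORB B=GWWB L=ROOW
After move 5 (U): U=GBGW F=RORY R=GWRB B=ROWB L=YYOW
After move 6 (F): F=RRYO U=GBWY R=GWWB D=RGYO L=YGOB
After move 7 (U'): U=BYGW F=YGYO R=RRWB B=GWWB L=ROOB
Query 1: F[0] = Y
Query 2: U[1] = Y
Query 3: R[0] = R
Query 4: L[1] = O
Query 5: L[2] = O
Query 6: R[3] = B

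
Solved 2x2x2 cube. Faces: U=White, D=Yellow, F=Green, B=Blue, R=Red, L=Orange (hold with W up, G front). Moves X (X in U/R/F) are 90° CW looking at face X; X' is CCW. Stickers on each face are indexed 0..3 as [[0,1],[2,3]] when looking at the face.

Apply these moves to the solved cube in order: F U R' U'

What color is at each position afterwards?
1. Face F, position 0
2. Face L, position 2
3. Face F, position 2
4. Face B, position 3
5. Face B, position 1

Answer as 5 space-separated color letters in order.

After move 1 (F): F=GGGG U=WWOO R=WRWR D=RRYY L=OYOY
After move 2 (U): U=OWOW F=WRGG R=BBWR B=OYBB L=GGOY
After move 3 (R'): R=BRBW U=OBOO F=WWGW D=RRYG B=YYRB
After move 4 (U'): U=BOOO F=GGGW R=WWBW B=BRRB L=YYOY
Query 1: F[0] = G
Query 2: L[2] = O
Query 3: F[2] = G
Query 4: B[3] = B
Query 5: B[1] = R

Answer: G O G B R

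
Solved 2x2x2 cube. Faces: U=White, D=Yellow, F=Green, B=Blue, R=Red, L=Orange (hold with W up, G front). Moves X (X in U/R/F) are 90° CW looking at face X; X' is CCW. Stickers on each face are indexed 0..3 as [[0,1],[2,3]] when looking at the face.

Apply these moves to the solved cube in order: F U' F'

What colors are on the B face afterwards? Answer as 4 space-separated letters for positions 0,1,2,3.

After move 1 (F): F=GGGG U=WWOO R=WRWR D=RRYY L=OYOY
After move 2 (U'): U=WOWO F=OYGG R=GGWR B=WRBB L=BBOY
After move 3 (F'): F=YGOG U=WOGW R=RGRR D=BYYY L=BOOW
Query: B face = WRBB

Answer: W R B B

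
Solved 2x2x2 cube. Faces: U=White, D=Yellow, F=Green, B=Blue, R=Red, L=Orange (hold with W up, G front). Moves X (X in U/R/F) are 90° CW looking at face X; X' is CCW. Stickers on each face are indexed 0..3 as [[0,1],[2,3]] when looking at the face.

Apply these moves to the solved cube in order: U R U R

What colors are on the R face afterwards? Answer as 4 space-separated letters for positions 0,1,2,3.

After move 1 (U): U=WWWW F=RRGG R=BBRR B=OOBB L=GGOO
After move 2 (R): R=RBRB U=WRWG F=RYGY D=YBYO B=WOWB
After move 3 (U): U=WWGR F=RBGY R=WORB B=GGWB L=RYOO
After move 4 (R): R=RWBO U=WBGY F=RBGO D=YWYG B=RGWB
Query: R face = RWBO

Answer: R W B O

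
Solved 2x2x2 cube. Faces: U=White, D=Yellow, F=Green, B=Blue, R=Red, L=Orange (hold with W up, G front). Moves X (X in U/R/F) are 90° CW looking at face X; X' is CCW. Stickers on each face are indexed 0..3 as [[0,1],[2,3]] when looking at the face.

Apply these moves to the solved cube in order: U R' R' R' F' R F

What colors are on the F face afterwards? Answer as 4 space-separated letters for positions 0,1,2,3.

Answer: R Y O O

Derivation:
After move 1 (U): U=WWWW F=RRGG R=BBRR B=OOBB L=GGOO
After move 2 (R'): R=BRBR U=WBWO F=RWGW D=YRYG B=YOYB
After move 3 (R'): R=RRBB U=WYWY F=RBGO D=YWYW B=GORB
After move 4 (R'): R=RBRB U=WRWG F=RYGY D=YBYO B=WOWB
After move 5 (F'): F=YYRG U=WRRR R=BBYB D=GOYO L=GGOW
After move 6 (R): R=YBBB U=WYRG F=YORO D=GWYW B=RORB
After move 7 (F): F=RYOO U=WYWG R=RBGB D=BYYW L=GGOW
Query: F face = RYOO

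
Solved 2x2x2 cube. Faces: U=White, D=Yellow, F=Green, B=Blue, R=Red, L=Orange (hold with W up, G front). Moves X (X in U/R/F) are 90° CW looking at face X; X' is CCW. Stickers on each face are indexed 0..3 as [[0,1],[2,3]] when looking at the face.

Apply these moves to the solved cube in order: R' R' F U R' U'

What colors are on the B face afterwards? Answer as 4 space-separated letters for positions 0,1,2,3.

After move 1 (R'): R=RRRR U=WBWB F=GWGW D=YGYG B=YBYB
After move 2 (R'): R=RRRR U=WYWY F=GBGB D=YWYW B=GBGB
After move 3 (F): F=GGBB U=WYOO R=WRYR D=RRYW L=OYOW
After move 4 (U): U=OWOY F=WRBB R=GBYR B=OYGB L=GGOW
After move 5 (R'): R=BRGY U=OGOO F=WWBY D=RRYB B=WYRB
After move 6 (U'): U=GOOO F=GGBY R=WWGY B=BRRB L=WYOW
Query: B face = BRRB

Answer: B R R B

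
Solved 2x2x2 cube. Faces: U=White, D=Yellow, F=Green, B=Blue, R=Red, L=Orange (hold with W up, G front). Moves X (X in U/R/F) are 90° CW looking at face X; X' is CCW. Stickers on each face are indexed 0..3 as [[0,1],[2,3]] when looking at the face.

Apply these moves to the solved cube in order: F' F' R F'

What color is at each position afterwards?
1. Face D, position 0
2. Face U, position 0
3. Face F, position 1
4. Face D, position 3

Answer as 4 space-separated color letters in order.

Answer: R W Y B

Derivation:
After move 1 (F'): F=GGGG U=WWRR R=YRYR D=OOYY L=OWOW
After move 2 (F'): F=GGGG U=WWYY R=OROR D=WWYY L=OROR
After move 3 (R): R=OORR U=WGYG F=GWGY D=WBYB B=YBWB
After move 4 (F'): F=WYGG U=WGOR R=BOWR D=RRYB L=OGOY
Query 1: D[0] = R
Query 2: U[0] = W
Query 3: F[1] = Y
Query 4: D[3] = B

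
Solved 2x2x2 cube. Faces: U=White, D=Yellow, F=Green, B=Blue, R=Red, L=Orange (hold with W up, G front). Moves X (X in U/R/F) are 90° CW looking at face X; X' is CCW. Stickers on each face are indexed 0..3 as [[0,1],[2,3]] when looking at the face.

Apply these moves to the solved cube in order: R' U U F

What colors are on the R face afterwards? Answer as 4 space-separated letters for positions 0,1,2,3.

After move 1 (R'): R=RRRR U=WBWB F=GWGW D=YGYG B=YBYB
After move 2 (U): U=WWBB F=RRGW R=YBRR B=OOYB L=GWOO
After move 3 (U): U=BWBW F=YBGW R=OORR B=GWYB L=RROO
After move 4 (F): F=GYWB U=BWOR R=BOWR D=ROYG L=RYOG
Query: R face = BOWR

Answer: B O W R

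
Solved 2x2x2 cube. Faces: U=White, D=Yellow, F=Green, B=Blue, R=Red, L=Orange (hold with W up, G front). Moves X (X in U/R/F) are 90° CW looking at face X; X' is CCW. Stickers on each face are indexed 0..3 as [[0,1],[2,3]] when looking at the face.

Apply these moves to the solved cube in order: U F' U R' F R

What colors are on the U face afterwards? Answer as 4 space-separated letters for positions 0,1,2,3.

Answer: B Y W W

Derivation:
After move 1 (U): U=WWWW F=RRGG R=BBRR B=OOBB L=GGOO
After move 2 (F'): F=RGRG U=WWBR R=YBYR D=GOYY L=GWOW
After move 3 (U): U=BWRW F=YBRG R=OOYR B=GWBB L=RGOW
After move 4 (R'): R=OROY U=BBRG F=YWRW D=GBYG B=YWOB
After move 5 (F): F=RYWW U=BBWG R=RRGY D=OOYG L=RGOB
After move 6 (R): R=GRYR U=BYWW F=ROWG D=OOYY B=GWBB
Query: U face = BYWW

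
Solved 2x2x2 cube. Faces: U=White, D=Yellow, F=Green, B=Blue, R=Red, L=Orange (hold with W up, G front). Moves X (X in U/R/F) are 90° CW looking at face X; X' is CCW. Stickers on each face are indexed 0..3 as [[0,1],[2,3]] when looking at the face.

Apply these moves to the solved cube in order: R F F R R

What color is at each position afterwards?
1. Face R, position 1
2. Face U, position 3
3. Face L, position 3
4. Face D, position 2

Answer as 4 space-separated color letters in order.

Answer: O B R Y

Derivation:
After move 1 (R): R=RRRR U=WGWG F=GYGY D=YBYB B=WBWB
After move 2 (F): F=GGYY U=WGOO R=WRGR D=RRYB L=OYOB
After move 3 (F): F=YGYG U=WGBY R=OROR D=GWYB L=OROR
After move 4 (R): R=OORR U=WGBG F=YWYB D=GWYW B=YBGB
After move 5 (R): R=RORO U=WWBB F=YWYW D=GGYY B=GBGB
Query 1: R[1] = O
Query 2: U[3] = B
Query 3: L[3] = R
Query 4: D[2] = Y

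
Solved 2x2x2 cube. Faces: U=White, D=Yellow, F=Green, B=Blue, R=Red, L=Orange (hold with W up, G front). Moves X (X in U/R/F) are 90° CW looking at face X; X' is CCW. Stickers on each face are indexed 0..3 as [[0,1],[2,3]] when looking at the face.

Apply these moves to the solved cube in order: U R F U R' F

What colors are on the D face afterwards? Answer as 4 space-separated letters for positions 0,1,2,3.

After move 1 (U): U=WWWW F=RRGG R=BBRR B=OOBB L=GGOO
After move 2 (R): R=RBRB U=WRWG F=RYGY D=YBYO B=WOWB
After move 3 (F): F=GRYY U=WROG R=WBGB D=RRYO L=GYOB
After move 4 (U): U=OWGR F=WBYY R=WOGB B=GYWB L=GROB
After move 5 (R'): R=OBWG U=OWGG F=WWYR D=RBYY B=OYRB
After move 6 (F): F=YWRW U=OWBR R=GBGG D=WOYY L=GROB
Query: D face = WOYY

Answer: W O Y Y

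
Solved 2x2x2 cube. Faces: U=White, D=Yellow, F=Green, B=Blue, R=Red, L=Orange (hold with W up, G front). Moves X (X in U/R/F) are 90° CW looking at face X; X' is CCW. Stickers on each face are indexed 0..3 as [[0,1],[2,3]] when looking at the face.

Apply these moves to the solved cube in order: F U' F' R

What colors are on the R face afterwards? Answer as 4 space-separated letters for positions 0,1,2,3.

Answer: R R R G

Derivation:
After move 1 (F): F=GGGG U=WWOO R=WRWR D=RRYY L=OYOY
After move 2 (U'): U=WOWO F=OYGG R=GGWR B=WRBB L=BBOY
After move 3 (F'): F=YGOG U=WOGW R=RGRR D=BYYY L=BOOW
After move 4 (R): R=RRRG U=WGGG F=YYOY D=BBYW B=WROB
Query: R face = RRRG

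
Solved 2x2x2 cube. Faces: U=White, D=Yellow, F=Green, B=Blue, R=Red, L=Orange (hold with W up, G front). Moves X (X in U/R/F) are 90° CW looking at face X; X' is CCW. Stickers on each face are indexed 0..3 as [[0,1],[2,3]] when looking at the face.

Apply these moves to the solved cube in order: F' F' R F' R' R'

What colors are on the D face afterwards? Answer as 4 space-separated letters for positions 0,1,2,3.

Answer: R G Y R

Derivation:
After move 1 (F'): F=GGGG U=WWRR R=YRYR D=OOYY L=OWOW
After move 2 (F'): F=GGGG U=WWYY R=OROR D=WWYY L=OROR
After move 3 (R): R=OORR U=WGYG F=GWGY D=WBYB B=YBWB
After move 4 (F'): F=WYGG U=WGOR R=BOWR D=RRYB L=OGOY
After move 5 (R'): R=ORBW U=WWOY F=WGGR D=RYYG B=BBRB
After move 6 (R'): R=RWOB U=WROB F=WWGY D=RGYR B=GBYB
Query: D face = RGYR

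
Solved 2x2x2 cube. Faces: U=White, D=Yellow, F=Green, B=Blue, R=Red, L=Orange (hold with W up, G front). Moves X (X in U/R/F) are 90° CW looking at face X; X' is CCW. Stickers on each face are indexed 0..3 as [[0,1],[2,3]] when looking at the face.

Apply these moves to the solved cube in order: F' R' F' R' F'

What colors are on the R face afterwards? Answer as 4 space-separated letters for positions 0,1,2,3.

After move 1 (F'): F=GGGG U=WWRR R=YRYR D=OOYY L=OWOW
After move 2 (R'): R=RRYY U=WBRB F=GWGR D=OGYG B=YBOB
After move 3 (F'): F=WRGG U=WBRY R=GROY D=WWYG L=OBOR
After move 4 (R'): R=RYGO U=WORY F=WBGY D=WRYG B=GBWB
After move 5 (F'): F=BYWG U=WORG R=RYWO D=BRYG L=OYOR
Query: R face = RYWO

Answer: R Y W O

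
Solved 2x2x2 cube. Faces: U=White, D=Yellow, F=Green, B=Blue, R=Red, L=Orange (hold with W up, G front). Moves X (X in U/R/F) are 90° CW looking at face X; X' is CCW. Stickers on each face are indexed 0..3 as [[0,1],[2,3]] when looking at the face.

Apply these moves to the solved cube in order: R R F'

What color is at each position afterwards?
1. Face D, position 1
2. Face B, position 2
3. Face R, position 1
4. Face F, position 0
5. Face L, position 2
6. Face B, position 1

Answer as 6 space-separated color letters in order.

Answer: O G R B O B

Derivation:
After move 1 (R): R=RRRR U=WGWG F=GYGY D=YBYB B=WBWB
After move 2 (R): R=RRRR U=WYWY F=GBGB D=YWYW B=GBGB
After move 3 (F'): F=BBGG U=WYRR R=WRYR D=OOYW L=OYOW
Query 1: D[1] = O
Query 2: B[2] = G
Query 3: R[1] = R
Query 4: F[0] = B
Query 5: L[2] = O
Query 6: B[1] = B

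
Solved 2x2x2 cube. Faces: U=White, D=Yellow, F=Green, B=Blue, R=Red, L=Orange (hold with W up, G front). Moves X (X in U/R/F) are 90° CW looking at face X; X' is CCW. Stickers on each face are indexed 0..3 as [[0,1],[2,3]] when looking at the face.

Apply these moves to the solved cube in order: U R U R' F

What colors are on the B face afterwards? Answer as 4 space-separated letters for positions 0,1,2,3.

Answer: O G B B

Derivation:
After move 1 (U): U=WWWW F=RRGG R=BBRR B=OOBB L=GGOO
After move 2 (R): R=RBRB U=WRWG F=RYGY D=YBYO B=WOWB
After move 3 (U): U=WWGR F=RBGY R=WORB B=GGWB L=RYOO
After move 4 (R'): R=OBWR U=WWGG F=RWGR D=YBYY B=OGBB
After move 5 (F): F=GRRW U=WWOY R=GBGR D=WOYY L=RYOB
Query: B face = OGBB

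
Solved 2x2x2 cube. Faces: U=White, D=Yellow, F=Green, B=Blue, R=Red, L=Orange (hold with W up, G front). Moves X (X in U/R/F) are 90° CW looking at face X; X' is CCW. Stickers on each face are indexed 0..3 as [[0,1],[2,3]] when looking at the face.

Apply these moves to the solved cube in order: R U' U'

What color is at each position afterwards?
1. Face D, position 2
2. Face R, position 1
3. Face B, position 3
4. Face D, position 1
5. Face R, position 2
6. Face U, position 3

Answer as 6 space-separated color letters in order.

Answer: Y O B B R W

Derivation:
After move 1 (R): R=RRRR U=WGWG F=GYGY D=YBYB B=WBWB
After move 2 (U'): U=GGWW F=OOGY R=GYRR B=RRWB L=WBOO
After move 3 (U'): U=GWGW F=WBGY R=OORR B=GYWB L=RROO
Query 1: D[2] = Y
Query 2: R[1] = O
Query 3: B[3] = B
Query 4: D[1] = B
Query 5: R[2] = R
Query 6: U[3] = W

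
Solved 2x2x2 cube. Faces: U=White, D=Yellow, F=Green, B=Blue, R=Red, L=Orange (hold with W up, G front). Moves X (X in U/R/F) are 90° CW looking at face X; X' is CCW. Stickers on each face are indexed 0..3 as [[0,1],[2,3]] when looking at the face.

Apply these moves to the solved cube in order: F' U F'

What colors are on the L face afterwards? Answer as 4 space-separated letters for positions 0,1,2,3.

After move 1 (F'): F=GGGG U=WWRR R=YRYR D=OOYY L=OWOW
After move 2 (U): U=RWRW F=YRGG R=BBYR B=OWBB L=GGOW
After move 3 (F'): F=RGYG U=RWBY R=OBOR D=GWYY L=GWOR
Query: L face = GWOR

Answer: G W O R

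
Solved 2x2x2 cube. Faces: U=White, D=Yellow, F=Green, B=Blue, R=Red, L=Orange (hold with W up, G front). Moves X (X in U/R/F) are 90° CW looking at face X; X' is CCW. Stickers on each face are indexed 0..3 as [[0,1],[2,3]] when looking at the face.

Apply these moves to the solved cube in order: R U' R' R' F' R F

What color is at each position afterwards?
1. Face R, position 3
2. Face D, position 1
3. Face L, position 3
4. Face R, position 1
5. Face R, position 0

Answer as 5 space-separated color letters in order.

After move 1 (R): R=RRRR U=WGWG F=GYGY D=YBYB B=WBWB
After move 2 (U'): U=GGWW F=OOGY R=GYRR B=RRWB L=WBOO
After move 3 (R'): R=YRGR U=GWWR F=OGGW D=YOYY B=BRBB
After move 4 (R'): R=RRYG U=GBWB F=OWGR D=YGYW B=YROB
After move 5 (F'): F=WROG U=GBRY R=GRYG D=BOYW L=WBOW
After move 6 (R): R=YGGR U=GRRG F=WOOW D=BOYY B=YRBB
After move 7 (F): F=OWWO U=GRWB R=RGGR D=GYYY L=WBOO
Query 1: R[3] = R
Query 2: D[1] = Y
Query 3: L[3] = O
Query 4: R[1] = G
Query 5: R[0] = R

Answer: R Y O G R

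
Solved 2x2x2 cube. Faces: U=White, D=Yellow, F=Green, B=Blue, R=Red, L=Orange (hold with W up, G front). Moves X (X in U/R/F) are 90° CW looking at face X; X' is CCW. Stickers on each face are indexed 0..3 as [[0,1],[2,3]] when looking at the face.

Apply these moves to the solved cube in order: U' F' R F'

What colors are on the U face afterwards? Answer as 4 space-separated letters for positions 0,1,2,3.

After move 1 (U'): U=WWWW F=OOGG R=GGRR B=RRBB L=BBOO
After move 2 (F'): F=OGOG U=WWGR R=YGYR D=BOYY L=BWOW
After move 3 (R): R=YYRG U=WGGG F=OOOY D=BBYR B=RRWB
After move 4 (F'): F=OYOO U=WGYR R=BYBG D=WWYR L=BGOG
Query: U face = WGYR

Answer: W G Y R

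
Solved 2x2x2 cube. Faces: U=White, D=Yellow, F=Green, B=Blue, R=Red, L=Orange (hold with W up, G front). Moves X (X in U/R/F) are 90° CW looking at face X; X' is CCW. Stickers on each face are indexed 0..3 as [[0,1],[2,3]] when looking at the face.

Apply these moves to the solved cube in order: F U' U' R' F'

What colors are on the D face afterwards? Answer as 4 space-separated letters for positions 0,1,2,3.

Answer: R Y Y G

Derivation:
After move 1 (F): F=GGGG U=WWOO R=WRWR D=RRYY L=OYOY
After move 2 (U'): U=WOWO F=OYGG R=GGWR B=WRBB L=BBOY
After move 3 (U'): U=OOWW F=BBGG R=OYWR B=GGBB L=WROY
After move 4 (R'): R=YROW U=OBWG F=BOGW D=RBYG B=YGRB
After move 5 (F'): F=OWBG U=OBYO R=BRRW D=RYYG L=WGOW
Query: D face = RYYG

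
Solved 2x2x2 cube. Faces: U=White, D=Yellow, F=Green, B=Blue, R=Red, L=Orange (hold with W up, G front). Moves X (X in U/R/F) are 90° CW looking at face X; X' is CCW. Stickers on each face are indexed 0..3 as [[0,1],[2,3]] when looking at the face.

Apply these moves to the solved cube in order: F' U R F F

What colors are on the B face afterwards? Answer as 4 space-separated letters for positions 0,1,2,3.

After move 1 (F'): F=GGGG U=WWRR R=YRYR D=OOYY L=OWOW
After move 2 (U): U=RWRW F=YRGG R=BBYR B=OWBB L=GGOW
After move 3 (R): R=YBRB U=RRRG F=YOGY D=OBYO B=WWWB
After move 4 (F): F=GYYO U=RRWG R=RBGB D=RYYO L=GOOB
After move 5 (F): F=YGOY U=RRBO R=WBGB D=GRYO L=GROY
Query: B face = WWWB

Answer: W W W B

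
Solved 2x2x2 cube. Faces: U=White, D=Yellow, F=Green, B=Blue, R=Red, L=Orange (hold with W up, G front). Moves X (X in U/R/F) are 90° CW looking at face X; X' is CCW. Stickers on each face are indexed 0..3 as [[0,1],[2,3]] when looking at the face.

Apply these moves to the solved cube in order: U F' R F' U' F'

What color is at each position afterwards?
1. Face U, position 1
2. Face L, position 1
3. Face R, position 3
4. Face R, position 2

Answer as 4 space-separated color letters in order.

After move 1 (U): U=WWWW F=RRGG R=BBRR B=OOBB L=GGOO
After move 2 (F'): F=RGRG U=WWBR R=YBYR D=GOYY L=GWOW
After move 3 (R): R=YYRB U=WGBG F=RORY D=GBYO B=ROWB
After move 4 (F'): F=OYRR U=WGYR R=BYGB D=WWYO L=GGOB
After move 5 (U'): U=GRWY F=GGRR R=OYGB B=BYWB L=ROOB
After move 6 (F'): F=GRGR U=GROG R=WYWB D=OBYO L=RYOW
Query 1: U[1] = R
Query 2: L[1] = Y
Query 3: R[3] = B
Query 4: R[2] = W

Answer: R Y B W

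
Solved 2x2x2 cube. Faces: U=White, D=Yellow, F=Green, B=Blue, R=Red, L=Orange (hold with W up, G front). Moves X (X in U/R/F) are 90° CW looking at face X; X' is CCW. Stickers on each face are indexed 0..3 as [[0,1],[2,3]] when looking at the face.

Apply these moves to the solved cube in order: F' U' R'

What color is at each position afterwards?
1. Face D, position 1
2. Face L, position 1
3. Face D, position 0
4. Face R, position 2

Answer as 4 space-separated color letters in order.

Answer: W B O G

Derivation:
After move 1 (F'): F=GGGG U=WWRR R=YRYR D=OOYY L=OWOW
After move 2 (U'): U=WRWR F=OWGG R=GGYR B=YRBB L=BBOW
After move 3 (R'): R=GRGY U=WBWY F=ORGR D=OWYG B=YROB
Query 1: D[1] = W
Query 2: L[1] = B
Query 3: D[0] = O
Query 4: R[2] = G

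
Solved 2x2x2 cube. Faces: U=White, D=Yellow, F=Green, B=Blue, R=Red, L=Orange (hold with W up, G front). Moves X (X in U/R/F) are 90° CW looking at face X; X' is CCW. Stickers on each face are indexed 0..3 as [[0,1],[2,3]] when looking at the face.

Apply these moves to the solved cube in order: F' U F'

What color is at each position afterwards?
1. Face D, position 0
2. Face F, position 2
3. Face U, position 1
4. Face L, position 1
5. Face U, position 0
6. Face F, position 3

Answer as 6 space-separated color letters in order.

After move 1 (F'): F=GGGG U=WWRR R=YRYR D=OOYY L=OWOW
After move 2 (U): U=RWRW F=YRGG R=BBYR B=OWBB L=GGOW
After move 3 (F'): F=RGYG U=RWBY R=OBOR D=GWYY L=GWOR
Query 1: D[0] = G
Query 2: F[2] = Y
Query 3: U[1] = W
Query 4: L[1] = W
Query 5: U[0] = R
Query 6: F[3] = G

Answer: G Y W W R G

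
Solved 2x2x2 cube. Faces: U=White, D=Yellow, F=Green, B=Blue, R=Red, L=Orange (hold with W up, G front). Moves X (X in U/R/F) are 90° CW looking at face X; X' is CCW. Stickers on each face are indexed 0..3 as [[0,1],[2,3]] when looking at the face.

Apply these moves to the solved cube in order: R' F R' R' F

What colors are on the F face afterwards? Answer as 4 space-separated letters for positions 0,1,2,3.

Answer: W G Y Y

Derivation:
After move 1 (R'): R=RRRR U=WBWB F=GWGW D=YGYG B=YBYB
After move 2 (F): F=GGWW U=WBOO R=WRBR D=RRYG L=OYOG
After move 3 (R'): R=RRWB U=WYOY F=GBWO D=RGYW B=GBRB
After move 4 (R'): R=RBRW U=WROG F=GYWY D=RBYO B=WBGB
After move 5 (F): F=WGYY U=WRGY R=OBGW D=RRYO L=OROB
Query: F face = WGYY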